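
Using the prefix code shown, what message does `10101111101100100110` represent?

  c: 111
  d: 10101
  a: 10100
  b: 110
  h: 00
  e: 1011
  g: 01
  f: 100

dcehfb

Read left to right; each codeword is recognised as soon as it completes (prefix code):
  10101→d | 111→c | 1011→e | 00→h | 100→f | 110→b
Decoded message: dcehfb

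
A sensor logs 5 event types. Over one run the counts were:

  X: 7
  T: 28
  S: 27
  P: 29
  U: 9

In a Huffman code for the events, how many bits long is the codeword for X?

Build the tree from the bottom:
combine X(7), U(9) → 16
combine 16, S(27) → 43
combine T(28), P(29) → 57
combine 43, 57 → 100
X sits 3 levels below the root, so its codeword is 3 bits.

3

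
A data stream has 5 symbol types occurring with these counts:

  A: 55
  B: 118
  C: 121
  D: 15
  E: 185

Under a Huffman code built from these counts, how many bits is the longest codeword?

3

Merge the two lowest-weight nodes at each step:
combine D(15), A(55) → 70
combine 70, B(118) → 188
combine C(121), E(185) → 306
combine 188, 306 → 494
The rarest symbols sit at the bottom; the longest codeword is 3 bits.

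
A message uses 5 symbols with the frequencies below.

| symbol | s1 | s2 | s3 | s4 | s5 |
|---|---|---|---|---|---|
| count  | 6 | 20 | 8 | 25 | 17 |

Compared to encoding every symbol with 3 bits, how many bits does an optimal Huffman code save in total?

Fixed-length: 3 bits × 76 symbols = 228 bits.
Huffman merges:
merge s1(6) and s3(8): 14
merge 14 and s5(17): 31
merge s2(20) and s4(25): 45
merge 31 and 45: 76
Huffman total = 14 + 31 + 45 + 76 = 166 bits.
Saving = 228 − 166 = 62 bits.

62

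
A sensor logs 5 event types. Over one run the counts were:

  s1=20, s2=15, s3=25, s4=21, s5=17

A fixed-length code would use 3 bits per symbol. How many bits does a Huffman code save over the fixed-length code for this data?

66

Fixed-length: 3 bits × 98 symbols = 294 bits.
Huffman merges:
s2(15) + s5(17) → 32
s1(20) + s4(21) → 41
s3(25) + 32 → 57
41 + 57 → 98
Huffman total = 32 + 41 + 57 + 98 = 228 bits.
Saving = 294 − 228 = 66 bits.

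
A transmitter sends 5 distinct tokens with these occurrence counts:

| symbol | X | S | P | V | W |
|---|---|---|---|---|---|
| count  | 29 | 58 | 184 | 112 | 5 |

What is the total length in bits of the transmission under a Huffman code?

Merge the two smallest weights repeatedly:
W(5) + X(29) → 34
34 + S(58) → 92
92 + V(112) → 204
P(184) + 204 → 388
The encoded length is the sum of every internal node's weight: 34 + 92 + 204 + 388 = 718 bits.

718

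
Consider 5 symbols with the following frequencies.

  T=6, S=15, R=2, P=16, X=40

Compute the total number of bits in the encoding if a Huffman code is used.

Build the Huffman tree bottom-up:
merge R(2) and T(6): 8
merge 8 and S(15): 23
merge P(16) and 23: 39
merge 39 and X(40): 79
Total encoded bits = sum of merged weights = 8 + 23 + 39 + 79 = 149.

149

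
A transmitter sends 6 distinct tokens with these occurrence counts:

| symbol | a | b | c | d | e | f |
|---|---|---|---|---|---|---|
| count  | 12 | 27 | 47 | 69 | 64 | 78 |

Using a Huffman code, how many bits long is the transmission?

Greedily combine the two least-frequent nodes:
merge a(12) and b(27): 39
merge 39 and c(47): 86
merge e(64) and d(69): 133
merge f(78) and 86: 164
merge 133 and 164: 297
The encoded length is the sum of every internal node's weight: 39 + 86 + 133 + 164 + 297 = 719 bits.

719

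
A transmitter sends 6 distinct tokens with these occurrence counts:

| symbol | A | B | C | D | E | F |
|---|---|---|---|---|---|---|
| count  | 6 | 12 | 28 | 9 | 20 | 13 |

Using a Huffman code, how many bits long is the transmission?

Build the Huffman tree bottom-up:
A(6) + D(9) → 15
B(12) + F(13) → 25
15 + E(20) → 35
25 + C(28) → 53
35 + 53 → 88
Each symbol's bit-cost is frequency × depth; summing gives 216 bits (equivalently 15 + 25 + 35 + 53 + 88).

216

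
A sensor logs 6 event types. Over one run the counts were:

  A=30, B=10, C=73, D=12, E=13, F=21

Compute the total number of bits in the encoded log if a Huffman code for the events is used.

Merge the two smallest weights repeatedly:
B(10) + D(12) → 22
E(13) + F(21) → 34
22 + A(30) → 52
34 + 52 → 86
C(73) + 86 → 159
Each symbol's bit-cost is frequency × depth; summing gives 353 bits (equivalently 22 + 34 + 52 + 86 + 159).

353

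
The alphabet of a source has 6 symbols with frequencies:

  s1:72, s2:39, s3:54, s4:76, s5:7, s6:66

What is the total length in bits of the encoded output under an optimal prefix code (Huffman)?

774

Merge the two smallest weights repeatedly:
combine s5(7), s2(39) → 46
combine 46, s3(54) → 100
combine s6(66), s1(72) → 138
combine s4(76), 100 → 176
combine 138, 176 → 314
Each symbol's bit-cost is frequency × depth; summing gives 774 bits (equivalently 46 + 100 + 138 + 176 + 314).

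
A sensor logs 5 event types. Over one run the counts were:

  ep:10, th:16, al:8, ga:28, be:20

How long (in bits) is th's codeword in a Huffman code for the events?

Repeatedly merge the two smallest:
combine al(8), ep(10) → 18
combine th(16), 18 → 34
combine be(20), ga(28) → 48
combine 34, 48 → 82
The subtree containing th is merged 2 times, so code length = 2.

2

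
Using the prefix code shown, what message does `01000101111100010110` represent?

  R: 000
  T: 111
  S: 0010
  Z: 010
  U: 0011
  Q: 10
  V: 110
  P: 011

Read left to right; each codeword is recognised as soon as it completes (prefix code):
  010→Z | 0010→S | 111→T | 110→V | 0010→S | 110→V
Decoded message: ZSTVSV

ZSTVSV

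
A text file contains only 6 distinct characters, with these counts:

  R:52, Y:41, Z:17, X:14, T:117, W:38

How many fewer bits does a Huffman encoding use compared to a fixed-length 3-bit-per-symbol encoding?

203

Fixed-length: 3 bits × 279 symbols = 837 bits.
Huffman merges:
combine X(14), Z(17) → 31
combine 31, W(38) → 69
combine Y(41), R(52) → 93
combine 69, 93 → 162
combine T(117), 162 → 279
Huffman total = 31 + 69 + 93 + 162 + 279 = 634 bits.
Saving = 837 − 634 = 203 bits.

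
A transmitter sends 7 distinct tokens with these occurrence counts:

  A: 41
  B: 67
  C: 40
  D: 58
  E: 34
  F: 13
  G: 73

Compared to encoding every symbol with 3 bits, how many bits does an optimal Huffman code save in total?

Fixed-length: 3 bits × 326 symbols = 978 bits.
Huffman merges:
combine F(13), E(34) → 47
combine C(40), A(41) → 81
combine 47, D(58) → 105
combine B(67), G(73) → 140
combine 81, 105 → 186
combine 140, 186 → 326
Huffman total = 47 + 81 + 105 + 140 + 186 + 326 = 885 bits.
Saving = 978 − 885 = 93 bits.

93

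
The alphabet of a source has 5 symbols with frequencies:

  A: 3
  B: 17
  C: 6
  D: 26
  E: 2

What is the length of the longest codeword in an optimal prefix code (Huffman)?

4

Merge the two lowest-weight nodes at each step:
combine E(2), A(3) → 5
combine 5, C(6) → 11
combine 11, B(17) → 28
combine D(26), 28 → 54
The rarest symbols sit at the bottom; the longest codeword is 4 bits.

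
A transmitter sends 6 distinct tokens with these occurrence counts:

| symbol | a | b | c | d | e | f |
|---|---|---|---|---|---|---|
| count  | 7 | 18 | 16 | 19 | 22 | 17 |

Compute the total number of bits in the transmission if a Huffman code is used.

Build the Huffman tree bottom-up:
a(7) + c(16) → 23
f(17) + b(18) → 35
d(19) + e(22) → 41
23 + 35 → 58
41 + 58 → 99
Total encoded bits = sum of merged weights = 23 + 35 + 41 + 58 + 99 = 256.

256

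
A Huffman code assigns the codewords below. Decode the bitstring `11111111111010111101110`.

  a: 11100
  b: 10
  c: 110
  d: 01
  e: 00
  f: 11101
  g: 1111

Read left to right; each codeword is recognised as soon as it completes (prefix code):
  1111→g | 1111→g | 11101→f | 01→d | 11101→f | 110→c
Decoded message: ggfdfc

ggfdfc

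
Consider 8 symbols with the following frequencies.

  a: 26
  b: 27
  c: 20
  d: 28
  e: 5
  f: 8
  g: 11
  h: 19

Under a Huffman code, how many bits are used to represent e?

5

Repeatedly merge the two smallest:
combine e(5), f(8) → 13
combine g(11), 13 → 24
combine h(19), c(20) → 39
combine 24, a(26) → 50
combine b(27), d(28) → 55
combine 39, 50 → 89
combine 55, 89 → 144
e's leaf is at depth 5, giving a 5-bit codeword.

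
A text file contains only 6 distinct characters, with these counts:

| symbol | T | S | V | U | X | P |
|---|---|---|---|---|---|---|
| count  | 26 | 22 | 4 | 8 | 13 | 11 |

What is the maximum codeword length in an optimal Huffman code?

Merge the two lowest-weight nodes at each step:
combine V(4), U(8) → 12
combine P(11), 12 → 23
combine X(13), S(22) → 35
combine 23, T(26) → 49
combine 35, 49 → 84
The first pair merged (V, U) ends up deepest, at depth 4.

4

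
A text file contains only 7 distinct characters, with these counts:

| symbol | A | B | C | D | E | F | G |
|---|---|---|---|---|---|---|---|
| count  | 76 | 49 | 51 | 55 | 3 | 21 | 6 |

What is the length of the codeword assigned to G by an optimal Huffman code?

5

Repeatedly merge the two smallest:
merge E(3) and G(6): 9
merge 9 and F(21): 30
merge 30 and B(49): 79
merge C(51) and D(55): 106
merge A(76) and 79: 155
merge 106 and 155: 261
G's leaf is at depth 5, giving a 5-bit codeword.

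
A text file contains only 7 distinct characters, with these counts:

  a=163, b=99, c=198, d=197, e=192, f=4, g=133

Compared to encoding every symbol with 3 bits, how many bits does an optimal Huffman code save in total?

292

Fixed-length: 3 bits × 986 symbols = 2958 bits.
Huffman merges:
merge f(4) and b(99): 103
merge 103 and g(133): 236
merge a(163) and e(192): 355
merge d(197) and c(198): 395
merge 236 and 355: 591
merge 395 and 591: 986
Huffman total = 103 + 236 + 355 + 395 + 591 + 986 = 2666 bits.
Saving = 2958 − 2666 = 292 bits.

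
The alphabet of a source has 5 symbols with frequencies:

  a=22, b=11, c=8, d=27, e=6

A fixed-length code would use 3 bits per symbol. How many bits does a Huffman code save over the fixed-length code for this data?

62

Fixed-length: 3 bits × 74 symbols = 222 bits.
Huffman merges:
merge e(6) and c(8): 14
merge b(11) and 14: 25
merge a(22) and 25: 47
merge d(27) and 47: 74
Huffman total = 14 + 25 + 47 + 74 = 160 bits.
Saving = 222 − 160 = 62 bits.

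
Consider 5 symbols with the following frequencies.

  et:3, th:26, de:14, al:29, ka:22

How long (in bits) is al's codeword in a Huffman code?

Huffman merges, smallest pair first:
combine et(3), de(14) → 17
combine 17, ka(22) → 39
combine th(26), al(29) → 55
combine 39, 55 → 94
al sits 2 levels below the root, so its codeword is 2 bits.

2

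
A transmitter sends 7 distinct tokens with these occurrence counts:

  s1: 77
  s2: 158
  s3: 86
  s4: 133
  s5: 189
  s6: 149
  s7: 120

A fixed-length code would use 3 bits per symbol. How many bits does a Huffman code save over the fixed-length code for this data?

189

Fixed-length: 3 bits × 912 symbols = 2736 bits.
Huffman merges:
merge s1(77) and s3(86): 163
merge s7(120) and s4(133): 253
merge s6(149) and s2(158): 307
merge 163 and s5(189): 352
merge 253 and 307: 560
merge 352 and 560: 912
Huffman total = 163 + 253 + 307 + 352 + 560 + 912 = 2547 bits.
Saving = 2736 − 2547 = 189 bits.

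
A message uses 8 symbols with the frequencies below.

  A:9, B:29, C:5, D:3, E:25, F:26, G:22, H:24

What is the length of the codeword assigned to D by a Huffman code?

Build the tree from the bottom:
merge D(3) and C(5): 8
merge 8 and A(9): 17
merge 17 and G(22): 39
merge H(24) and E(25): 49
merge F(26) and B(29): 55
merge 39 and 49: 88
merge 55 and 88: 143
The subtree containing D is merged 5 times, so code length = 5.

5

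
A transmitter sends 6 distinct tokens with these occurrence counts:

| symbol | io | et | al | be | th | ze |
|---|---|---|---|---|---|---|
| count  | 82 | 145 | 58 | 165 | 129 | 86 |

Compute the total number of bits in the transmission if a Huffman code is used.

Greedily combine the two least-frequent nodes:
al(58) + io(82) → 140
ze(86) + th(129) → 215
140 + et(145) → 285
be(165) + 215 → 380
285 + 380 → 665
Each symbol's bit-cost is frequency × depth; summing gives 1685 bits (equivalently 140 + 215 + 285 + 380 + 665).

1685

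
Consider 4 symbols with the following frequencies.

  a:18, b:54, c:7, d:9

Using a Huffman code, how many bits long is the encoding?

Merge the two smallest weights repeatedly:
combine c(7), d(9) → 16
combine 16, a(18) → 34
combine 34, b(54) → 88
Each symbol's bit-cost is frequency × depth; summing gives 138 bits (equivalently 16 + 34 + 88).

138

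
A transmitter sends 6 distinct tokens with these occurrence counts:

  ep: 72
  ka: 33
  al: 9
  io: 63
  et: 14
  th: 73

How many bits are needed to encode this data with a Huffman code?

Greedily combine the two least-frequent nodes:
merge al(9) and et(14): 23
merge 23 and ka(33): 56
merge 56 and io(63): 119
merge ep(72) and th(73): 145
merge 119 and 145: 264
Each symbol's bit-cost is frequency × depth; summing gives 607 bits (equivalently 23 + 56 + 119 + 145 + 264).

607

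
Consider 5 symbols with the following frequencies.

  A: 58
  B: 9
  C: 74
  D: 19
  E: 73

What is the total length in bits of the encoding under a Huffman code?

Build the Huffman tree bottom-up:
merge B(9) and D(19): 28
merge 28 and A(58): 86
merge E(73) and C(74): 147
merge 86 and 147: 233
The encoded length is the sum of every internal node's weight: 28 + 86 + 147 + 233 = 494 bits.

494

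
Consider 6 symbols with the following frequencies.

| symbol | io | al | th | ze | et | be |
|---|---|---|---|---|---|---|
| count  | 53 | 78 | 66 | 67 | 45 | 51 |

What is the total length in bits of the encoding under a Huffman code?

Greedily combine the two least-frequent nodes:
combine et(45), be(51) → 96
combine io(53), th(66) → 119
combine ze(67), al(78) → 145
combine 96, 119 → 215
combine 145, 215 → 360
Each symbol's bit-cost is frequency × depth; summing gives 935 bits (equivalently 96 + 119 + 145 + 215 + 360).

935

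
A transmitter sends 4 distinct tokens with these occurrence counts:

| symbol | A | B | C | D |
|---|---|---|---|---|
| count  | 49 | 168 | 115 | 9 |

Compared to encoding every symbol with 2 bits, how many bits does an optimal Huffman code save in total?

Fixed-length: 2 bits × 341 symbols = 682 bits.
Huffman merges:
merge D(9) and A(49): 58
merge 58 and C(115): 173
merge B(168) and 173: 341
Huffman total = 58 + 173 + 341 = 572 bits.
Saving = 682 − 572 = 110 bits.

110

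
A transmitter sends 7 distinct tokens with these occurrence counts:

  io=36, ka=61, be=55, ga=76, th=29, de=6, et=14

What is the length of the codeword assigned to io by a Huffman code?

3

Build the tree from the bottom:
combine de(6), et(14) → 20
combine 20, th(29) → 49
combine io(36), 49 → 85
combine be(55), ka(61) → 116
combine ga(76), 85 → 161
combine 116, 161 → 277
io's leaf is at depth 3, giving a 3-bit codeword.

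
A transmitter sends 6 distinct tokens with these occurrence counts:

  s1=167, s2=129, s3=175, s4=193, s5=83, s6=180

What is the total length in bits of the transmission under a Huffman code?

Merge the two smallest weights repeatedly:
s5(83) + s2(129) → 212
s1(167) + s3(175) → 342
s6(180) + s4(193) → 373
212 + 342 → 554
373 + 554 → 927
Total encoded bits = sum of merged weights = 212 + 342 + 373 + 554 + 927 = 2408.

2408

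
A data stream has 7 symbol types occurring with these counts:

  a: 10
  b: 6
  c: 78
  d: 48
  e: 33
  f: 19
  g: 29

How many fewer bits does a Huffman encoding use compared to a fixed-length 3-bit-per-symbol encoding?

110

Fixed-length: 3 bits × 223 symbols = 669 bits.
Huffman merges:
merge b(6) and a(10): 16
merge 16 and f(19): 35
merge g(29) and e(33): 62
merge 35 and d(48): 83
merge 62 and c(78): 140
merge 83 and 140: 223
Huffman total = 16 + 35 + 62 + 83 + 140 + 223 = 559 bits.
Saving = 669 − 559 = 110 bits.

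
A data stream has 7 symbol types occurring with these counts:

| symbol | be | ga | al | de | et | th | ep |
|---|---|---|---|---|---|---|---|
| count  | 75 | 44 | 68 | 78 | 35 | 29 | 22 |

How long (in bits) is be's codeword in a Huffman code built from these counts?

Repeatedly merge the two smallest:
combine ep(22), th(29) → 51
combine et(35), ga(44) → 79
combine 51, al(68) → 119
combine be(75), de(78) → 153
combine 79, 119 → 198
combine 153, 198 → 351
be sits 2 levels below the root, so its codeword is 2 bits.

2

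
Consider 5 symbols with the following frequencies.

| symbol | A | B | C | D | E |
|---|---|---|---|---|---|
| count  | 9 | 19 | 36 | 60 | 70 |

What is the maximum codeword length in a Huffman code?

Merge the two lowest-weight nodes at each step:
A(9) + B(19) → 28
28 + C(36) → 64
D(60) + 64 → 124
E(70) + 124 → 194
The first pair merged (A, B) ends up deepest, at depth 4.

4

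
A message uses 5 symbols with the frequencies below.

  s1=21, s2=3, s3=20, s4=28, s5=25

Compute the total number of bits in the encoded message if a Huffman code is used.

217

Greedily combine the two least-frequent nodes:
merge s2(3) and s3(20): 23
merge s1(21) and 23: 44
merge s5(25) and s4(28): 53
merge 44 and 53: 97
Total encoded bits = sum of merged weights = 23 + 44 + 53 + 97 = 217.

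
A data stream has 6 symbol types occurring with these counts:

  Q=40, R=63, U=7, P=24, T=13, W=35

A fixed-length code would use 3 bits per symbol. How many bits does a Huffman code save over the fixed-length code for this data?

118

Fixed-length: 3 bits × 182 symbols = 546 bits.
Huffman merges:
U(7) + T(13) → 20
20 + P(24) → 44
W(35) + Q(40) → 75
44 + R(63) → 107
75 + 107 → 182
Huffman total = 20 + 44 + 75 + 107 + 182 = 428 bits.
Saving = 546 − 428 = 118 bits.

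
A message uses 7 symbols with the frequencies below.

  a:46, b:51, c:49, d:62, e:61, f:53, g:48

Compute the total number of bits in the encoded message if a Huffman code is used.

Greedily combine the two least-frequent nodes:
combine a(46), g(48) → 94
combine c(49), b(51) → 100
combine f(53), e(61) → 114
combine d(62), 94 → 156
combine 100, 114 → 214
combine 156, 214 → 370
Each symbol's bit-cost is frequency × depth; summing gives 1048 bits (equivalently 94 + 100 + 114 + 156 + 214 + 370).

1048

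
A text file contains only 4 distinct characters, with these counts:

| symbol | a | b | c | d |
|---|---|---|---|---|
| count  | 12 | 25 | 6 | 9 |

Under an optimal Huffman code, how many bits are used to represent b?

Repeatedly merge the two smallest:
c(6) + d(9) → 15
a(12) + 15 → 27
b(25) + 27 → 52
b is merged only at the final step, so code length = 1.

1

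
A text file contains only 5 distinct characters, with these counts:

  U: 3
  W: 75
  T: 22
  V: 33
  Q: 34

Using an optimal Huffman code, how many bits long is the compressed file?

342

Greedily combine the two least-frequent nodes:
merge U(3) and T(22): 25
merge 25 and V(33): 58
merge Q(34) and 58: 92
merge W(75) and 92: 167
The encoded length is the sum of every internal node's weight: 25 + 58 + 92 + 167 = 342 bits.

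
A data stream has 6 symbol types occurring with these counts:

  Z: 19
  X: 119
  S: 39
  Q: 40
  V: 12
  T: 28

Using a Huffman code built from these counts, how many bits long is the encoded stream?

Greedily combine the two least-frequent nodes:
V(12) + Z(19) → 31
T(28) + 31 → 59
S(39) + Q(40) → 79
59 + 79 → 138
X(119) + 138 → 257
The encoded length is the sum of every internal node's weight: 31 + 59 + 79 + 138 + 257 = 564 bits.

564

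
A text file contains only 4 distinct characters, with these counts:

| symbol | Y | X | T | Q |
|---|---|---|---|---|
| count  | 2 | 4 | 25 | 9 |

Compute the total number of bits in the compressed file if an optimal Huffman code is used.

Merge the two smallest weights repeatedly:
merge Y(2) and X(4): 6
merge 6 and Q(9): 15
merge 15 and T(25): 40
Total encoded bits = sum of merged weights = 6 + 15 + 40 = 61.

61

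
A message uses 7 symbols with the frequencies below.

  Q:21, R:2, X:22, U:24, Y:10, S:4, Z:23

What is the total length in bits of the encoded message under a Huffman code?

271

Greedily combine the two least-frequent nodes:
R(2) + S(4) → 6
6 + Y(10) → 16
16 + Q(21) → 37
X(22) + Z(23) → 45
U(24) + 37 → 61
45 + 61 → 106
Each symbol's bit-cost is frequency × depth; summing gives 271 bits (equivalently 6 + 16 + 37 + 45 + 61 + 106).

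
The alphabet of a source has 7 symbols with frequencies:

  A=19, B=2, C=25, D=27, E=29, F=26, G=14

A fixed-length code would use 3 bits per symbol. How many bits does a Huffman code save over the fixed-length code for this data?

40

Fixed-length: 3 bits × 142 symbols = 426 bits.
Huffman merges:
B(2) + G(14) → 16
16 + A(19) → 35
C(25) + F(26) → 51
D(27) + E(29) → 56
35 + 51 → 86
56 + 86 → 142
Huffman total = 16 + 35 + 51 + 56 + 86 + 142 = 386 bits.
Saving = 426 − 386 = 40 bits.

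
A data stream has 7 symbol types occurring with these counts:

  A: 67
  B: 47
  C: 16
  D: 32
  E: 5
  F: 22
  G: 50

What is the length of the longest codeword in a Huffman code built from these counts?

Merge the two lowest-weight nodes at each step:
combine E(5), C(16) → 21
combine 21, F(22) → 43
combine D(32), 43 → 75
combine B(47), G(50) → 97
combine A(67), 75 → 142
combine 97, 142 → 239
The rarest symbols sit at the bottom; the longest codeword is 5 bits.

5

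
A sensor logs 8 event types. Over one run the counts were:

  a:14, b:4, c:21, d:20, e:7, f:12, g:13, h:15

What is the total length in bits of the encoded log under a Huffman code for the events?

Greedily combine the two least-frequent nodes:
b(4) + e(7) → 11
11 + f(12) → 23
g(13) + a(14) → 27
h(15) + d(20) → 35
c(21) + 23 → 44
27 + 35 → 62
44 + 62 → 106
The encoded length is the sum of every internal node's weight: 11 + 23 + 27 + 35 + 44 + 62 + 106 = 308 bits.

308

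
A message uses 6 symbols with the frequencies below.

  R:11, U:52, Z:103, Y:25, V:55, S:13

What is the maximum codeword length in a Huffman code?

Merge the two lowest-weight nodes at each step:
combine R(11), S(13) → 24
combine 24, Y(25) → 49
combine 49, U(52) → 101
combine V(55), 101 → 156
combine Z(103), 156 → 259
The first pair merged (R, S) ends up deepest, at depth 5.

5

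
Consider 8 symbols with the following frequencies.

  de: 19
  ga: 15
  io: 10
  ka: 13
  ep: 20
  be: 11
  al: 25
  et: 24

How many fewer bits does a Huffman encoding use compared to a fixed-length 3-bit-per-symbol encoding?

4

Fixed-length: 3 bits × 137 symbols = 411 bits.
Huffman merges:
io(10) + be(11) → 21
ka(13) + ga(15) → 28
de(19) + ep(20) → 39
21 + et(24) → 45
al(25) + 28 → 53
39 + 45 → 84
53 + 84 → 137
Huffman total = 21 + 28 + 39 + 45 + 53 + 84 + 137 = 407 bits.
Saving = 411 − 407 = 4 bits.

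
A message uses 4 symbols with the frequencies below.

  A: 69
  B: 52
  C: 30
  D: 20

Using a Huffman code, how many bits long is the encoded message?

323

Greedily combine the two least-frequent nodes:
D(20) + C(30) → 50
50 + B(52) → 102
A(69) + 102 → 171
Each symbol's bit-cost is frequency × depth; summing gives 323 bits (equivalently 50 + 102 + 171).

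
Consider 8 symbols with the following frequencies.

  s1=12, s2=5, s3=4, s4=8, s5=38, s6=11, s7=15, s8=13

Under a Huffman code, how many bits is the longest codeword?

4

Merge the two lowest-weight nodes at each step:
combine s3(4), s2(5) → 9
combine s4(8), 9 → 17
combine s6(11), s1(12) → 23
combine s8(13), s7(15) → 28
combine 17, 23 → 40
combine 28, s5(38) → 66
combine 40, 66 → 106
Maximum depth reached is 4.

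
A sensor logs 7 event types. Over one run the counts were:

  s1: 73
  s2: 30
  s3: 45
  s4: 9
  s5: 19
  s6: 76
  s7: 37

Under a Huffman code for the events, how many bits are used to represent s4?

Repeatedly merge the two smallest:
merge s4(9) and s5(19): 28
merge 28 and s2(30): 58
merge s7(37) and s3(45): 82
merge 58 and s1(73): 131
merge s6(76) and 82: 158
merge 131 and 158: 289
The subtree containing s4 is merged 4 times, so code length = 4.

4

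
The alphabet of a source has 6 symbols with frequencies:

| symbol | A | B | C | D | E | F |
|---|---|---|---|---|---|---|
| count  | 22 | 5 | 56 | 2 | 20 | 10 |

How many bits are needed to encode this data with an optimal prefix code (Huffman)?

235

Greedily combine the two least-frequent nodes:
combine D(2), B(5) → 7
combine 7, F(10) → 17
combine 17, E(20) → 37
combine A(22), 37 → 59
combine C(56), 59 → 115
Total encoded bits = sum of merged weights = 7 + 17 + 37 + 59 + 115 = 235.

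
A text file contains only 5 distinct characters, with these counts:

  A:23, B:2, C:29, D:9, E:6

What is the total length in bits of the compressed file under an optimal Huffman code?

Merge the two smallest weights repeatedly:
B(2) + E(6) → 8
8 + D(9) → 17
17 + A(23) → 40
C(29) + 40 → 69
Total encoded bits = sum of merged weights = 8 + 17 + 40 + 69 = 134.

134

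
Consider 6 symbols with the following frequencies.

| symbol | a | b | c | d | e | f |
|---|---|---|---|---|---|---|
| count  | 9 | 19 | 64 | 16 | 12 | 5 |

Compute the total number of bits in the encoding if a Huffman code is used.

Build the Huffman tree bottom-up:
merge f(5) and a(9): 14
merge e(12) and 14: 26
merge d(16) and b(19): 35
merge 26 and 35: 61
merge 61 and c(64): 125
Each symbol's bit-cost is frequency × depth; summing gives 261 bits (equivalently 14 + 26 + 35 + 61 + 125).

261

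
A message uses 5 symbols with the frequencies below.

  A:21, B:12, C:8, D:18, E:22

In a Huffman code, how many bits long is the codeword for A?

Repeatedly merge the two smallest:
C(8) + B(12) → 20
D(18) + 20 → 38
A(21) + E(22) → 43
38 + 43 → 81
A sits 2 levels below the root, so its codeword is 2 bits.

2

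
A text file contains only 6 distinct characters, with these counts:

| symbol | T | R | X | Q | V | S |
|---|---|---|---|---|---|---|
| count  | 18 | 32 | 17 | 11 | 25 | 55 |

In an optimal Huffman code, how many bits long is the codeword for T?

3

Huffman merges, smallest pair first:
merge Q(11) and X(17): 28
merge T(18) and V(25): 43
merge 28 and R(32): 60
merge 43 and S(55): 98
merge 60 and 98: 158
T's leaf is at depth 3, giving a 3-bit codeword.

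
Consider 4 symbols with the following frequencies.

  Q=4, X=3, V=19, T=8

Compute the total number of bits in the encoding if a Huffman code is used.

Greedily combine the two least-frequent nodes:
merge X(3) and Q(4): 7
merge 7 and T(8): 15
merge 15 and V(19): 34
Total encoded bits = sum of merged weights = 7 + 15 + 34 = 56.

56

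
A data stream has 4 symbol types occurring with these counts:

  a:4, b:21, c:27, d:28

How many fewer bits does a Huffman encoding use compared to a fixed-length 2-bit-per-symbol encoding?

Fixed-length: 2 bits × 80 symbols = 160 bits.
Huffman merges:
combine a(4), b(21) → 25
combine 25, c(27) → 52
combine d(28), 52 → 80
Huffman total = 25 + 52 + 80 = 157 bits.
Saving = 160 − 157 = 3 bits.

3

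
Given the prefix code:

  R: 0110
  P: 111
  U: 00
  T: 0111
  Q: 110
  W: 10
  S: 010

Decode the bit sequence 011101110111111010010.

TTTPSS

Read left to right; each codeword is recognised as soon as it completes (prefix code):
  0111→T | 0111→T | 0111→T | 111→P | 010→S | 010→S
Decoded message: TTTPSS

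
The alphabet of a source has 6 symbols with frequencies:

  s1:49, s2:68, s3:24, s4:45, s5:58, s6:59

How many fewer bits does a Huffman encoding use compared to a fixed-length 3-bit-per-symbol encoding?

Fixed-length: 3 bits × 303 symbols = 909 bits.
Huffman merges:
merge s3(24) and s4(45): 69
merge s1(49) and s5(58): 107
merge s6(59) and s2(68): 127
merge 69 and 107: 176
merge 127 and 176: 303
Huffman total = 69 + 107 + 127 + 176 + 303 = 782 bits.
Saving = 909 − 782 = 127 bits.

127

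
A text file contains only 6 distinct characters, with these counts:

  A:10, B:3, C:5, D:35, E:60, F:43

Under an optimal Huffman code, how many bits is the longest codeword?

Merge the two lowest-weight nodes at each step:
combine B(3), C(5) → 8
combine 8, A(10) → 18
combine 18, D(35) → 53
combine F(43), 53 → 96
combine E(60), 96 → 156
Maximum depth reached is 5.

5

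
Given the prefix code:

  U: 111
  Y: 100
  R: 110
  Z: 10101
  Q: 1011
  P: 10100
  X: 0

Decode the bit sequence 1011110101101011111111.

Read left to right; each codeword is recognised as soon as it completes (prefix code):
  1011→Q | 110→R | 1011→Q | 0→X | 1011→Q | 111→U | 111→U
Decoded message: QRQXQUU

QRQXQUU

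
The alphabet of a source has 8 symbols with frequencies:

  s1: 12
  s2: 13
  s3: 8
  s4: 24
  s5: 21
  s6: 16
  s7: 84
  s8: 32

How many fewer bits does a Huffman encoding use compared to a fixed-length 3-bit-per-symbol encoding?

Fixed-length: 3 bits × 210 symbols = 630 bits.
Huffman merges:
s3(8) + s1(12) → 20
s2(13) + s6(16) → 29
20 + s5(21) → 41
s4(24) + 29 → 53
s8(32) + 41 → 73
53 + 73 → 126
s7(84) + 126 → 210
Huffman total = 20 + 29 + 41 + 53 + 73 + 126 + 210 = 552 bits.
Saving = 630 − 552 = 78 bits.

78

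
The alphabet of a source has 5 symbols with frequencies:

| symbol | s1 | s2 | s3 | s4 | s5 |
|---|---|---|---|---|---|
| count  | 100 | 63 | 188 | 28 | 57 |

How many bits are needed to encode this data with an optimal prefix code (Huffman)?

917

Build the Huffman tree bottom-up:
merge s4(28) and s5(57): 85
merge s2(63) and 85: 148
merge s1(100) and 148: 248
merge s3(188) and 248: 436
Total encoded bits = sum of merged weights = 85 + 148 + 248 + 436 = 917.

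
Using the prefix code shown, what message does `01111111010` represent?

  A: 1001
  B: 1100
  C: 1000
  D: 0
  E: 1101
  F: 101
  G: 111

DGGFD

Read left to right; each codeword is recognised as soon as it completes (prefix code):
  0→D | 111→G | 111→G | 101→F | 0→D
Decoded message: DGGFD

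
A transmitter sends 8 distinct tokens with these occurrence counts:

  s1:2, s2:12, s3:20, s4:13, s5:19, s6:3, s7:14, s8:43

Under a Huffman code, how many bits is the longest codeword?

5

Merge the two lowest-weight nodes at each step:
merge s1(2) and s6(3): 5
merge 5 and s2(12): 17
merge s4(13) and s7(14): 27
merge 17 and s5(19): 36
merge s3(20) and 27: 47
merge 36 and s8(43): 79
merge 47 and 79: 126
Maximum depth reached is 5.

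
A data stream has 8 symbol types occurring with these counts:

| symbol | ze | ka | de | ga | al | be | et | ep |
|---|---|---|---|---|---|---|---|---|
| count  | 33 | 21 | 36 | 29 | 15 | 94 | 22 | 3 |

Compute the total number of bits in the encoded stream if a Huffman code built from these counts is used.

679

Build the Huffman tree bottom-up:
ep(3) + al(15) → 18
18 + ka(21) → 39
et(22) + ga(29) → 51
ze(33) + de(36) → 69
39 + 51 → 90
69 + 90 → 159
be(94) + 159 → 253
Total encoded bits = sum of merged weights = 18 + 39 + 51 + 69 + 90 + 159 + 253 = 679.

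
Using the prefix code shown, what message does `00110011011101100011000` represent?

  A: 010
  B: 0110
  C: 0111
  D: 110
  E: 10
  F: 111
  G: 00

GDBFBGDG

Read left to right; each codeword is recognised as soon as it completes (prefix code):
  00→G | 110→D | 0110→B | 111→F | 0110→B | 00→G | 110→D | 00→G
Decoded message: GDBFBGDG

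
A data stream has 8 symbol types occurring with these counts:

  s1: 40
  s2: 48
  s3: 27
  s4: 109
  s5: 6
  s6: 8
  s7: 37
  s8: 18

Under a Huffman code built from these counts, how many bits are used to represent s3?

4

Huffman merges, smallest pair first:
combine s5(6), s6(8) → 14
combine 14, s8(18) → 32
combine s3(27), 32 → 59
combine s7(37), s1(40) → 77
combine s2(48), 59 → 107
combine 77, 107 → 184
combine s4(109), 184 → 293
s3's leaf is at depth 4, giving a 4-bit codeword.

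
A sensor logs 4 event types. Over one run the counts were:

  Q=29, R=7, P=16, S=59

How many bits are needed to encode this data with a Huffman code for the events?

186

Greedily combine the two least-frequent nodes:
merge R(7) and P(16): 23
merge 23 and Q(29): 52
merge 52 and S(59): 111
The encoded length is the sum of every internal node's weight: 23 + 52 + 111 = 186 bits.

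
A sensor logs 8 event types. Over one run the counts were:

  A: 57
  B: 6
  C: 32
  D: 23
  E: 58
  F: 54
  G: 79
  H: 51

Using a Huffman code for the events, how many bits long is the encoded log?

Build the Huffman tree bottom-up:
B(6) + D(23) → 29
29 + C(32) → 61
H(51) + F(54) → 105
A(57) + E(58) → 115
61 + G(79) → 140
105 + 115 → 220
140 + 220 → 360
Total encoded bits = sum of merged weights = 29 + 61 + 105 + 115 + 140 + 220 + 360 = 1030.

1030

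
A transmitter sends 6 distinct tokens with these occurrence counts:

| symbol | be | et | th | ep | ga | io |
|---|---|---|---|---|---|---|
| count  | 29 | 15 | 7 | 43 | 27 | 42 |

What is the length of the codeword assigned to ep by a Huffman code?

2

Repeatedly merge the two smallest:
th(7) + et(15) → 22
22 + ga(27) → 49
be(29) + io(42) → 71
ep(43) + 49 → 92
71 + 92 → 163
ep sits 2 levels below the root, so its codeword is 2 bits.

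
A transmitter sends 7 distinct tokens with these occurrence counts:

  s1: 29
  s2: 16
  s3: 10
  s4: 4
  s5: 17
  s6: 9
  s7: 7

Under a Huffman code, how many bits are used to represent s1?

2

Repeatedly merge the two smallest:
s4(4) + s7(7) → 11
s6(9) + s3(10) → 19
11 + s2(16) → 27
s5(17) + 19 → 36
27 + s1(29) → 56
36 + 56 → 92
The subtree containing s1 is merged 2 times, so code length = 2.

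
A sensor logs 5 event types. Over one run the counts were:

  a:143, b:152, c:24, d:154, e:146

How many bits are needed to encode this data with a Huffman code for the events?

1405

Build the Huffman tree bottom-up:
c(24) + a(143) → 167
e(146) + b(152) → 298
d(154) + 167 → 321
298 + 321 → 619
The encoded length is the sum of every internal node's weight: 167 + 298 + 321 + 619 = 1405 bits.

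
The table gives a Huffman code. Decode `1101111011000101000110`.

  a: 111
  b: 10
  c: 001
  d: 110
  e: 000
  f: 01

dabdcfed

Read left to right; each codeword is recognised as soon as it completes (prefix code):
  110→d | 111→a | 10→b | 110→d | 001→c | 01→f | 000→e | 110→d
Decoded message: dabdcfed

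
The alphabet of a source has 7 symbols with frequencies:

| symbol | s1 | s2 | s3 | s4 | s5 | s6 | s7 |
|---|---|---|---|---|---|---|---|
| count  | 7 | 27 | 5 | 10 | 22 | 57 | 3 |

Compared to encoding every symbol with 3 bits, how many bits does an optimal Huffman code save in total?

Fixed-length: 3 bits × 131 symbols = 393 bits.
Huffman merges:
s7(3) + s3(5) → 8
s1(7) + 8 → 15
s4(10) + 15 → 25
s5(22) + 25 → 47
s2(27) + 47 → 74
s6(57) + 74 → 131
Huffman total = 8 + 15 + 25 + 47 + 74 + 131 = 300 bits.
Saving = 393 − 300 = 93 bits.

93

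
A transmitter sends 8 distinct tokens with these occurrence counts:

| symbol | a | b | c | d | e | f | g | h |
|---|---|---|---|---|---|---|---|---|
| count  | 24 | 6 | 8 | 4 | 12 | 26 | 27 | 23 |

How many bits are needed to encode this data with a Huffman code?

Build the Huffman tree bottom-up:
d(4) + b(6) → 10
c(8) + 10 → 18
e(12) + 18 → 30
h(23) + a(24) → 47
f(26) + g(27) → 53
30 + 47 → 77
53 + 77 → 130
The encoded length is the sum of every internal node's weight: 10 + 18 + 30 + 47 + 53 + 77 + 130 = 365 bits.

365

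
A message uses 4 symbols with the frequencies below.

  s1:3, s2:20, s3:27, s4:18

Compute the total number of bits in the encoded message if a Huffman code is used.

Merge the two smallest weights repeatedly:
s1(3) + s4(18) → 21
s2(20) + 21 → 41
s3(27) + 41 → 68
The encoded length is the sum of every internal node's weight: 21 + 41 + 68 = 130 bits.

130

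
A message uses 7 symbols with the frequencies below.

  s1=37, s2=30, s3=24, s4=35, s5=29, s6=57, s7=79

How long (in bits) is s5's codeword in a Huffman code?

Build the tree from the bottom:
combine s3(24), s5(29) → 53
combine s2(30), s4(35) → 65
combine s1(37), 53 → 90
combine s6(57), 65 → 122
combine s7(79), 90 → 169
combine 122, 169 → 291
The subtree containing s5 is merged 4 times, so code length = 4.

4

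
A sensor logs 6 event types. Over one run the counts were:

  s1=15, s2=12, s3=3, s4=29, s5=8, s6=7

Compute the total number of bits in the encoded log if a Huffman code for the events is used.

174

Build the Huffman tree bottom-up:
combine s3(3), s6(7) → 10
combine s5(8), 10 → 18
combine s2(12), s1(15) → 27
combine 18, 27 → 45
combine s4(29), 45 → 74
Total encoded bits = sum of merged weights = 10 + 18 + 27 + 45 + 74 = 174.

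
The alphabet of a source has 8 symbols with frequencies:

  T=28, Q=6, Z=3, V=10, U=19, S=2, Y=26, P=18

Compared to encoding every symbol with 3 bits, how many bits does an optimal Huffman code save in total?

38

Fixed-length: 3 bits × 112 symbols = 336 bits.
Huffman merges:
merge S(2) and Z(3): 5
merge 5 and Q(6): 11
merge V(10) and 11: 21
merge P(18) and U(19): 37
merge 21 and Y(26): 47
merge T(28) and 37: 65
merge 47 and 65: 112
Huffman total = 5 + 11 + 21 + 37 + 47 + 65 + 112 = 298 bits.
Saving = 336 − 298 = 38 bits.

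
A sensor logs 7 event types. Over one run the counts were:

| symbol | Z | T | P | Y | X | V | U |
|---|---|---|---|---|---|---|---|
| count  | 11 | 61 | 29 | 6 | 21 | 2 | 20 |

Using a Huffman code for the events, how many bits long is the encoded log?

355

Merge the two smallest weights repeatedly:
V(2) + Y(6) → 8
8 + Z(11) → 19
19 + U(20) → 39
X(21) + P(29) → 50
39 + 50 → 89
T(61) + 89 → 150
Total encoded bits = sum of merged weights = 8 + 19 + 39 + 50 + 89 + 150 = 355.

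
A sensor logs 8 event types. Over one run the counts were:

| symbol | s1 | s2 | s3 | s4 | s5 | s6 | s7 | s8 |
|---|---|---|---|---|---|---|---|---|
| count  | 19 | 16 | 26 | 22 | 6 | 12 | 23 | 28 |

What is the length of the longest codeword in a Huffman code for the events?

Merge the two lowest-weight nodes at each step:
combine s5(6), s6(12) → 18
combine s2(16), 18 → 34
combine s1(19), s4(22) → 41
combine s7(23), s3(26) → 49
combine s8(28), 34 → 62
combine 41, 49 → 90
combine 62, 90 → 152
Maximum depth reached is 4.

4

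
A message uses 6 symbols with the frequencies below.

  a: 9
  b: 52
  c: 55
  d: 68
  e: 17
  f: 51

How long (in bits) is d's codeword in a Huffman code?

Build the tree from the bottom:
a(9) + e(17) → 26
26 + f(51) → 77
b(52) + c(55) → 107
d(68) + 77 → 145
107 + 145 → 252
The subtree containing d is merged 2 times, so code length = 2.

2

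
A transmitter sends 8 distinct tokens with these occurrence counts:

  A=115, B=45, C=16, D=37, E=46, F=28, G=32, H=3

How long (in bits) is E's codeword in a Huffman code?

3

Repeatedly merge the two smallest:
merge H(3) and C(16): 19
merge 19 and F(28): 47
merge G(32) and D(37): 69
merge B(45) and E(46): 91
merge 47 and 69: 116
merge 91 and A(115): 206
merge 116 and 206: 322
E's leaf is at depth 3, giving a 3-bit codeword.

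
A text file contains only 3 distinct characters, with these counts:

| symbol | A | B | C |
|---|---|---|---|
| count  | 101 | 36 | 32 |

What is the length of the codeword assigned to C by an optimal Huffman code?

Build the tree from the bottom:
C(32) + B(36) → 68
68 + A(101) → 169
C sits 2 levels below the root, so its codeword is 2 bits.

2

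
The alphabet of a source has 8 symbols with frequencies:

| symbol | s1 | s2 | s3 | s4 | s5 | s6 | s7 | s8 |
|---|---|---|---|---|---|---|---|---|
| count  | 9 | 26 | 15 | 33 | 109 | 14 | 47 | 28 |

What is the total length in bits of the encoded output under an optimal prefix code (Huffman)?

Greedily combine the two least-frequent nodes:
s1(9) + s6(14) → 23
s3(15) + 23 → 38
s2(26) + s8(28) → 54
s4(33) + 38 → 71
s7(47) + 54 → 101
71 + 101 → 172
s5(109) + 172 → 281
Each symbol's bit-cost is frequency × depth; summing gives 740 bits (equivalently 23 + 38 + 54 + 71 + 101 + 172 + 281).

740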